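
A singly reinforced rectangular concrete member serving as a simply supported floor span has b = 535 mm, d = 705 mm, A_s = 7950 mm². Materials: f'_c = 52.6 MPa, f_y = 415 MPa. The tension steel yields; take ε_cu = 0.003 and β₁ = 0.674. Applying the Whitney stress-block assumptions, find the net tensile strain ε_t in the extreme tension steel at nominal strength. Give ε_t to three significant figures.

a = A_s f_y/(0.85 f'_c b) = 137.93 mm.
β₁ = 0.674, so c = a/β₁ = 137.93/0.674 = 204.64 mm.
From the linear strain diagram with ε_cu = 0.003: ε_t = 0.003 (d − c)/c = 0.003 × (705 − 204.64)/204.64 = 0.00734.
Since ε_t ≥ 0.005, the section is tension-controlled.

ε_t ≈ 0.00734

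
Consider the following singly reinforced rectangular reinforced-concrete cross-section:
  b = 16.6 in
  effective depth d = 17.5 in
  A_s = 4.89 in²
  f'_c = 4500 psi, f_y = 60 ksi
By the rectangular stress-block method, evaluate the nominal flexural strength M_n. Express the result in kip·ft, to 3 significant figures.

M_n ≈ 371 kip·ft

T = A_s f_y = 4.89 × 60 = 293.4 kips.
a = T/(0.85 f'_c b) = 293.4/(0.85 × 4.5 × 16.6) = 4.621 in.
M_n = T(d − a/2) = 293.4 × (17.5 − 2.3105) = 4456.6 kip·in = 4456.6/12 = 371.38 kip·ft.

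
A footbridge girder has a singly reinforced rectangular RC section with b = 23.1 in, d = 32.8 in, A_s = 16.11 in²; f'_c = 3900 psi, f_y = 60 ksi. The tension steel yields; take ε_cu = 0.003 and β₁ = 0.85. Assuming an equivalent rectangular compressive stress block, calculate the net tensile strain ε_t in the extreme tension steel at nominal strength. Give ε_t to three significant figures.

ε_t ≈ 0.00363

a = A_s f_y/(0.85 f'_c b) = 12.623 in.
β₁ = 0.85, so c = a/β₁ = 12.623/0.85 = 14.851 in.
From the linear strain diagram with ε_cu = 0.003: ε_t = 0.003 (d − c)/c = 0.003 × (32.8 − 14.851)/14.851 = 0.00363.
ε_t < 0.004 — the section is over-reinforced for flexure under ACI limits.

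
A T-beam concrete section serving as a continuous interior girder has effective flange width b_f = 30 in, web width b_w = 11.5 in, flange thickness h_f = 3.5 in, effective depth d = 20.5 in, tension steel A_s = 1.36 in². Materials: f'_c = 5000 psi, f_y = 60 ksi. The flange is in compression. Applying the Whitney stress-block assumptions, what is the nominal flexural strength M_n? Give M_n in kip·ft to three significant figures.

M_n ≈ 137 kip·ft

Tension: T = A_s f_y = 1.36 × 60 = 81.6 kips.
Try a within the flange: a = T/(0.85 f'_c b_f) = 81.6/(0.85 × 5 × 30) = 0.640 in.
Since a = 0.640 ≤ h_f = 3.5 in, the stress block lies entirely in the flange; analyse as a rectangular beam of width b_f.
M_n = T(d − a/2) = 81.6 × (20.5 − 0.32) = 1646.7 kip·in.
M_n = 1646.7/12 = 137.23 kip·ft.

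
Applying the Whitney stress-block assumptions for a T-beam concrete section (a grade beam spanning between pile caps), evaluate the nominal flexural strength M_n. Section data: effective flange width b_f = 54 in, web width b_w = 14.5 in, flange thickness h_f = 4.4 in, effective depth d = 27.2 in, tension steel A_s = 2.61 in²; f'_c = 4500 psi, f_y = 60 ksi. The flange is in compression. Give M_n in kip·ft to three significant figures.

Tension: T = A_s f_y = 2.61 × 60 = 156.6 kips.
Try a within the flange: a = T/(0.85 f'_c b_f) = 156.6/(0.85 × 4.5 × 54) = 0.758 in.
Since a = 0.758 ≤ h_f = 4.4 in, the stress block lies entirely in the flange; analyse as a rectangular beam of width b_f.
M_n = T(d − a/2) = 156.6 × (27.2 − 0.379) = 4200.2 kip·in.
M_n = 4200.2/12 = 350.02 kip·ft.

M_n ≈ 350 kip·ft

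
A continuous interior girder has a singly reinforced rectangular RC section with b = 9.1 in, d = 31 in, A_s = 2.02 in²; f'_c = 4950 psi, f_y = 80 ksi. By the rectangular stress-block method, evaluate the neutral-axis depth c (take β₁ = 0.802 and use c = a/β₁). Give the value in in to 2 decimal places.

c ≈ 5.26 in

T = A_s f_y = 2.02 × 80 = 161.6 kips.
a = T/(0.85 f'_c b) = 161.6/(0.85 × 4.95 × 9.1) = 4.2206 in.
With β₁ = 0.802, c = a/β₁ = 4.2206/0.802 = 5.26 in.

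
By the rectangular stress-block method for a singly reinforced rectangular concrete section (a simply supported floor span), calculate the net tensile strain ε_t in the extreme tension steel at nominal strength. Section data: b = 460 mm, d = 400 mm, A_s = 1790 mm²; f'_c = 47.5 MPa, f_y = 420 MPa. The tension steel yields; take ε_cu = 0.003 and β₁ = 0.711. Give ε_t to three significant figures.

ε_t ≈ 0.0181

a = A_s f_y/(0.85 f'_c b) = 40.48 mm.
β₁ = 0.711, so c = a/β₁ = 40.48/0.711 = 56.93 mm.
From the linear strain diagram with ε_cu = 0.003: ε_t = 0.003 (d − c)/c = 0.003 × (400 − 56.93)/56.93 = 0.0181.
Since ε_t ≥ 0.005, the section is tension-controlled.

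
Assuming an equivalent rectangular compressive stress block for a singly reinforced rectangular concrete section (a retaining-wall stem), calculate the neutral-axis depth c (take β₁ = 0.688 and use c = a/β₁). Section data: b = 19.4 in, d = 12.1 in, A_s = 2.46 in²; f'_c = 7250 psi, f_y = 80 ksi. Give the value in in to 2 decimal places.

c ≈ 2.39 in

T = A_s f_y = 2.46 × 80 = 196.8 kips.
a = T/(0.85 f'_c b) = 196.8/(0.85 × 7.25 × 19.4) = 1.6461 in.
With β₁ = 0.688, c = a/β₁ = 1.6461/0.688 = 2.39 in.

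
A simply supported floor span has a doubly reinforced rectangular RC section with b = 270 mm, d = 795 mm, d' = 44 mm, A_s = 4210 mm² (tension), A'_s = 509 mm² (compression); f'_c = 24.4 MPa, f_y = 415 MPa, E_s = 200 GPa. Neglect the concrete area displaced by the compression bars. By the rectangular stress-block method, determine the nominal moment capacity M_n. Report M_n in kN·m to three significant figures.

M_n ≈ 1170 kN·m

Assume both tension and compression steel yield.
Net tension couple steel: A_s − A'_s = 3701 mm².
a = (A_s − A'_s) f_y / (0.85 f'_c b) = 1535915/(0.85 × 24.4 × 270) = 274.28 mm.
c = a/β₁ = 274.28/0.85 = 322.68 mm; ε'_s = 0.003(c − d')/c = 0.0026 ≥ f_y/E_s = 0.0021, so compression steel does yield.
M_n = (A_s − A'_s) f_y (d − a/2) + A'_s f_y (d − d') = [1535915 × (795 − 137.14) + 211235 × (795 − 44)] × 10⁻⁶ = 1010.42 + 158.64 = 1169.06 kN·m.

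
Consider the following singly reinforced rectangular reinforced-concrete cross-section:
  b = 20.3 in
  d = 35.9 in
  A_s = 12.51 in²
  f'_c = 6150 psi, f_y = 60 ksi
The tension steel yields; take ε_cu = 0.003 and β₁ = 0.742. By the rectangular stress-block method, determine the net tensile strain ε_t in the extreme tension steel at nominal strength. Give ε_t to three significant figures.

ε_t ≈ 0.00830

a = A_s f_y/(0.85 f'_c b) = 7.073 in.
β₁ = 0.742, so c = a/β₁ = 7.073/0.742 = 9.532 in.
From the linear strain diagram with ε_cu = 0.003: ε_t = 0.003 (d − c)/c = 0.003 × (35.9 − 9.532)/9.532 = 0.00830.
Since ε_t ≥ 0.005, the section is tension-controlled.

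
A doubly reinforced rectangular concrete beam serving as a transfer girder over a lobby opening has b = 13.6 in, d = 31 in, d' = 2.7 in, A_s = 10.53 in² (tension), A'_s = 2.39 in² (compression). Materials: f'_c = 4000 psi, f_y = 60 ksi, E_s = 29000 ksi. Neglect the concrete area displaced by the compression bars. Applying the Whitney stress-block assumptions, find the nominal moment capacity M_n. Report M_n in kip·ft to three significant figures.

M_n ≈ 1380 kip·ft

Assume both steels yield.
a = (A_s − A'_s) f_y/(0.85 f'_c b) = (10.53 − 2.39) × 60/(0.85 × 4 × 13.6) = 10.562 in.
c = a/β₁ = 10.562/0.85 = 12.426 in; ε'_s = 0.003(c − d')/c = 0.0023 ≥ ε_y = 0.0021, so the compression steel yields.
M_n = (A_s − A'_s) f_y (d − a/2) + A'_s f_y (d − d') = 488.4 × (31 − 5.281) + 143.4 × (31 − 2.7) = 12561.2 + 4058.2 = 16619.4 kip·in = 16619.4/12 = 1384.95 kip·ft.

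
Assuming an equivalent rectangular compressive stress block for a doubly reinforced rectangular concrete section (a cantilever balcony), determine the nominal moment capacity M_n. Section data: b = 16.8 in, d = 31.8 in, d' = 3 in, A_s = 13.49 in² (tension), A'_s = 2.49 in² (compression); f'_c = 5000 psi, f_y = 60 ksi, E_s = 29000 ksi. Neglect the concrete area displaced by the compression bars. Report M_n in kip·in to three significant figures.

M_n ≈ 22200 kip·in

Assume both steels yield.
a = (A_s − A'_s) f_y/(0.85 f'_c b) = (13.49 − 2.49) × 60/(0.85 × 5 × 16.8) = 9.244 in.
c = a/β₁ = 9.244/0.8 = 11.555 in; ε'_s = 0.003(c − d')/c = 0.0022 ≥ ε_y = 0.0021, so the compression steel yields.
M_n = (A_s − A'_s) f_y (d − a/2) + A'_s f_y (d − d') = 660 × (31.8 − 4.622) + 149.4 × (31.8 − 3) = 17937.5 + 4302.7 = 22240.2 kip·in.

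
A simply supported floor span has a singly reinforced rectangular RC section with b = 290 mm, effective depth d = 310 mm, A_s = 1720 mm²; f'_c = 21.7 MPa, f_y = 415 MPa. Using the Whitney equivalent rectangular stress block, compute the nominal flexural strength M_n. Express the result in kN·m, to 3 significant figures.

T = A_s f_y = 1720 × 415 = 713800 N = 713.8 kN.
From C = T: a = T/(0.85 f'_c b) = 713800/(0.85 × 21.7 × 290) = 133.44 mm.
M_n = T(d − a/2) = 713.8 kN × (310 − 66.72) mm = 173.65 kN·m.

M_n ≈ 174 kN·m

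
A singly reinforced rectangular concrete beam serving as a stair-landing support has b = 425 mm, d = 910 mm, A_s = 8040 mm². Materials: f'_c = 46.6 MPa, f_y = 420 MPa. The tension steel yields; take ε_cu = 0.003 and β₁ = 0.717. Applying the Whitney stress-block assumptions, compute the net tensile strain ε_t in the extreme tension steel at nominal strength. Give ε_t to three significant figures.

a = A_s f_y/(0.85 f'_c b) = 200.59 mm.
β₁ = 0.717, so c = a/β₁ = 200.59/0.717 = 279.76 mm.
From the linear strain diagram with ε_cu = 0.003: ε_t = 0.003 (d − c)/c = 0.003 × (910 − 279.76)/279.76 = 0.00676.
Since ε_t ≥ 0.005, the section is tension-controlled.

ε_t ≈ 0.00676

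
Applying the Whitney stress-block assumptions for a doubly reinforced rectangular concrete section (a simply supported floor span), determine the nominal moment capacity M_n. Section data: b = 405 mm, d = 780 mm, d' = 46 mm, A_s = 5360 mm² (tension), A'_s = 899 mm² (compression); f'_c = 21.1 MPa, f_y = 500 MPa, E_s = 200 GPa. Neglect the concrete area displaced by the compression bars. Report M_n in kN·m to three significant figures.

Assume both tension and compression steel yield.
Net tension couple steel: A_s − A'_s = 4461 mm².
a = (A_s − A'_s) f_y / (0.85 f'_c b) = 2230500/(0.85 × 21.1 × 405) = 307.08 mm.
c = a/β₁ = 307.08/0.85 = 361.27 mm; ε'_s = 0.003(c − d')/c = 0.0026 ≥ f_y/E_s = 0.0025, so compression steel does yield.
M_n = (A_s − A'_s) f_y (d − a/2) + A'_s f_y (d − d') = [2230500 × (780 − 153.54) + 449500 × (780 − 46)] × 10⁻⁶ = 1397.32 + 329.93 = 1727.25 kN·m.

M_n ≈ 1730 kN·m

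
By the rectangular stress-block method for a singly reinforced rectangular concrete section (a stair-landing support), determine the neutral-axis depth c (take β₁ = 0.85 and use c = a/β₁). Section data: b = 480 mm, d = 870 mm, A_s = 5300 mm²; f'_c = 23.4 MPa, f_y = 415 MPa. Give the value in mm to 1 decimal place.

c ≈ 271.0 mm

T = A_s f_y = 5300 × 415 = 2199500 N = 2199.5 kN.
Setting C = 0.85 f'_c a b equal to T: a = 2199500/(0.85 × 23.4 × 480) = 230.382 mm.
With β₁ = 0.85, c = a/β₁ = 230.382/0.85 = 271.0 mm.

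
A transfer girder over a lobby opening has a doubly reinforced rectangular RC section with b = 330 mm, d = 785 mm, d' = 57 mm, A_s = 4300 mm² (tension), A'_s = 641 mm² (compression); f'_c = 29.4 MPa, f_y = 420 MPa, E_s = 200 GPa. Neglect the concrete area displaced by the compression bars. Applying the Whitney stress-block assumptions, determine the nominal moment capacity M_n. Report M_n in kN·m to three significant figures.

Assume both tension and compression steel yield.
Net tension couple steel: A_s − A'_s = 3659 mm².
a = (A_s − A'_s) f_y / (0.85 f'_c b) = 1536780/(0.85 × 29.4 × 330) = 186.35 mm.
c = a/β₁ = 186.35/0.84 = 221.85 mm; ε'_s = 0.003(c − d')/c = 0.0022 ≥ f_y/E_s = 0.0021, so compression steel does yield.
M_n = (A_s − A'_s) f_y (d − a/2) + A'_s f_y (d − d') = [1536780 × (785 − 93.175) + 269220 × (785 − 57)] × 10⁻⁶ = 1063.18 + 195.99 = 1259.17 kN·m.

M_n ≈ 1260 kN·m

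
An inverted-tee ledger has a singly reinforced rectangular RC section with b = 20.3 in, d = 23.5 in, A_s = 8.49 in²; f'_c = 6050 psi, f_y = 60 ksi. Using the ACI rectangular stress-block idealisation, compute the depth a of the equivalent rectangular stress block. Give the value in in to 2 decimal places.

T = A_s f_y = 8.49 × 60 = 509.4 kips.
a = T/(0.85 f'_c b) = 509.4/(0.85 × 6.05 × 20.3) = 4.88 in.

a ≈ 4.88 in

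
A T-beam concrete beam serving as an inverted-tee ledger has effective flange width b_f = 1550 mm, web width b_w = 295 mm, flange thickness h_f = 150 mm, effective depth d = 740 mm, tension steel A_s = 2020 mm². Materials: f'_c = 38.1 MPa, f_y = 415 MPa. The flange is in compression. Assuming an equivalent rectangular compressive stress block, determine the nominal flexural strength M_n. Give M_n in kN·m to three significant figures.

Tension: T = A_s f_y = 2020 × 415 = 838300 N.
Try a within the flange: a = T/(0.85 f'_c b_f) = 838300/(0.85 × 38.1 × 1550) = 16.70 mm.
Since a = 16.70 ≤ h_f = 150 mm, the stress block lies entirely in the flange; analyse as a rectangular beam of width b_f.
M_n = T(d − a/2) = 838300 × (740 − 8.35) = 613.34 × 10⁶ N·mm.
M_n = 613.34 kN·m.

M_n ≈ 613 kN·m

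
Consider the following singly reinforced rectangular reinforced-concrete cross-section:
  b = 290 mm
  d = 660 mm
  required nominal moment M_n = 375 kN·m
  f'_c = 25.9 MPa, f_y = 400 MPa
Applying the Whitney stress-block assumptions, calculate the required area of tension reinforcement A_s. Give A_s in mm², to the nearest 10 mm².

With M_n = 0.85 f'_c a b (d − a/2), solve the quadratic for a:
a = d − √(d² − 2M_n/(0.85 f'_c b)) = 660 − √(660² − 2 × 375×10⁶/(0.85 × 25.9 × 290)) = 95.97 mm.
A_s = 0.85 f'_c a b / f_y = 0.85 × 25.9 × 95.97 × 290 / 400 = 1531.8 mm².

A_s ≈ 1530 mm²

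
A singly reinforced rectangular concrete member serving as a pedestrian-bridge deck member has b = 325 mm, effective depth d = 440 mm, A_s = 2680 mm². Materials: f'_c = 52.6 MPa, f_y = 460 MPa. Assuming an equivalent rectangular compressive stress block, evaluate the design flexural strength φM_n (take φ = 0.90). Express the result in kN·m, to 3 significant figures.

T = A_s f_y = 2680 × 460 = 1232800 N = 1232.8 kN.
From C = T: a = T/(0.85 f'_c b) = 1232800/(0.85 × 52.6 × 325) = 84.84 mm.
M_n = T(d − a/2) = 1232.8 kN × (440 − 42.42) mm = 490.14 kN·m.
φM_n = 0.90 × 490.14 = 441.13 kN·m.

φM_n ≈ 441 kN·m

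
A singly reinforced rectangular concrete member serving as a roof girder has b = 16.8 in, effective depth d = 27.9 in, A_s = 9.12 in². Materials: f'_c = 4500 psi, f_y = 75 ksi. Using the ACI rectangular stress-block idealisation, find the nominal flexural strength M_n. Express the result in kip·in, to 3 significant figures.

T = A_s f_y = 9.12 × 75 = 684 kips.
a = T/(0.85 f'_c b) = 684/(0.85 × 4.5 × 16.8) = 10.644 in.
M_n = T(d − a/2) = 684 × (27.9 − 5.322) = 15443.4 kip·in.

M_n ≈ 15400 kip·in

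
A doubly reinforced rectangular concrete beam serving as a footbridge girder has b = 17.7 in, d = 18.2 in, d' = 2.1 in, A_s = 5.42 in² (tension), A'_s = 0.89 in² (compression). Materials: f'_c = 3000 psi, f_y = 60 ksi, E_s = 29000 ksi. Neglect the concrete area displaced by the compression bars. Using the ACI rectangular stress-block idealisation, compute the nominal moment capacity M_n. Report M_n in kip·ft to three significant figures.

M_n ≈ 416 kip·ft

Assume both steels yield.
a = (A_s − A'_s) f_y/(0.85 f'_c b) = (5.42 − 0.89) × 60/(0.85 × 3 × 17.7) = 6.022 in.
c = a/β₁ = 6.022/0.85 = 7.085 in; ε'_s = 0.003(c − d')/c = 0.0021 ≥ ε_y = 0.0021, so the compression steel yields.
M_n = (A_s − A'_s) f_y (d − a/2) + A'_s f_y (d − d') = 271.8 × (18.2 − 3.011) + 53.4 × (18.2 − 2.1) = 4128.4 + 859.7 = 4988.1 kip·in = 4988.1/12 = 415.68 kip·ft.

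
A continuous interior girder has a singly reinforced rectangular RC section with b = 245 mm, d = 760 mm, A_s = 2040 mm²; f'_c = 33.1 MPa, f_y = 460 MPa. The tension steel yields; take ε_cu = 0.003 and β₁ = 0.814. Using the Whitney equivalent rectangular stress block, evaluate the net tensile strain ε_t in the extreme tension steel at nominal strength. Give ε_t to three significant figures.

a = A_s f_y/(0.85 f'_c b) = 136.14 mm.
β₁ = 0.814, so c = a/β₁ = 136.14/0.814 = 167.25 mm.
From the linear strain diagram with ε_cu = 0.003: ε_t = 0.003 (d − c)/c = 0.003 × (760 − 167.25)/167.25 = 0.0106.
Since ε_t ≥ 0.005, the section is tension-controlled.

ε_t ≈ 0.0106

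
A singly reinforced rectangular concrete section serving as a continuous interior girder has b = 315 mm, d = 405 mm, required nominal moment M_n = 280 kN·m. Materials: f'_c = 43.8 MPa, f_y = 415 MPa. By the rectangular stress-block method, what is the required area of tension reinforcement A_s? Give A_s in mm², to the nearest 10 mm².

A_s ≈ 1810 mm²

With M_n = 0.85 f'_c a b (d − a/2), solve the quadratic for a:
a = d − √(d² − 2M_n/(0.85 f'_c b)) = 405 − √(405² − 2 × 280×10⁶/(0.85 × 43.8 × 315)) = 64.01 mm.
A_s = 0.85 f'_c a b / f_y = 0.85 × 43.8 × 64.01 × 315 / 415 = 1808.9 mm².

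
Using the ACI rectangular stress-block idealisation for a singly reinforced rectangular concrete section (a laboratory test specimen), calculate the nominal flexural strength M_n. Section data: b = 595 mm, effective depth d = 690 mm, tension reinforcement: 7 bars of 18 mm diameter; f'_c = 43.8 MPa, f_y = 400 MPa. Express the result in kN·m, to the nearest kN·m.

M_n ≈ 479 kN·m

A_s = 7 × 254 = 1778 mm².
T = A_s f_y = 1778 × 400 = 711200 N = 711.2 kN.
From C = T: a = T/(0.85 f'_c b) = 711200/(0.85 × 43.8 × 595) = 32.11 mm.
M_n = T(d − a/2) = 711.2 kN × (690 − 16.055) mm = 479.31 kN·m.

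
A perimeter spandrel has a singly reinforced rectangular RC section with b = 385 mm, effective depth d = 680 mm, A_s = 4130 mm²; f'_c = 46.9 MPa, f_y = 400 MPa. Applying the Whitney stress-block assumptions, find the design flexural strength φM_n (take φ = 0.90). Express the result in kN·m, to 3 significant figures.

T = A_s f_y = 4130 × 400 = 1652000 N = 1652 kN.
From C = T: a = T/(0.85 f'_c b) = 1652000/(0.85 × 46.9 × 385) = 107.64 mm.
M_n = T(d − a/2) = 1652 kN × (680 − 53.82) mm = 1034.45 kN·m.
φM_n = 0.90 × 1034.45 = 931.01 kN·m.

φM_n ≈ 931 kN·m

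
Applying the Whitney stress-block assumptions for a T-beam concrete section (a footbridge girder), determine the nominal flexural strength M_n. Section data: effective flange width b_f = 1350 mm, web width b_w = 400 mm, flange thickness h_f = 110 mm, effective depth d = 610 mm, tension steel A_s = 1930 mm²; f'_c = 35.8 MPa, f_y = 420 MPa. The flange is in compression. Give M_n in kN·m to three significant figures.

Tension: T = A_s f_y = 1930 × 420 = 810600 N.
Try a within the flange: a = T/(0.85 f'_c b_f) = 810600/(0.85 × 35.8 × 1350) = 19.73 mm.
Since a = 19.73 ≤ h_f = 110 mm, the stress block lies entirely in the flange; analyse as a rectangular beam of width b_f.
M_n = T(d − a/2) = 810600 × (610 − 9.865) = 486.47 × 10⁶ N·mm.
M_n = 486.47 kN·m.

M_n ≈ 486 kN·m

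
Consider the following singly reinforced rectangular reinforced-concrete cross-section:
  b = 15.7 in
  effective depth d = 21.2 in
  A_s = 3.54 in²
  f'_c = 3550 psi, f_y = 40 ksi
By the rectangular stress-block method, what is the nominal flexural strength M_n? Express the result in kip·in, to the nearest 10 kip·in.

M_n ≈ 2790 kip·in

T = A_s f_y = 3.54 × 40 = 141.6 kips.
a = T/(0.85 f'_c b) = 141.6/(0.85 × 3.55 × 15.7) = 2.989 in.
M_n = T(d − a/2) = 141.6 × (21.2 − 1.4945) = 2790.3 kip·in.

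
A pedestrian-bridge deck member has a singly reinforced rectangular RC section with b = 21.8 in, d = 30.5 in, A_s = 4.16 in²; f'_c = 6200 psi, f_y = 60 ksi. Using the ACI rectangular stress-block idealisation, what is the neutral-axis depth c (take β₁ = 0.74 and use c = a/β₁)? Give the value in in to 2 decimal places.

c ≈ 2.94 in

T = A_s f_y = 4.16 × 60 = 249.6 kips.
a = T/(0.85 f'_c b) = 249.6/(0.85 × 6.2 × 21.8) = 2.1726 in.
With β₁ = 0.74, c = a/β₁ = 2.1726/0.74 = 2.94 in.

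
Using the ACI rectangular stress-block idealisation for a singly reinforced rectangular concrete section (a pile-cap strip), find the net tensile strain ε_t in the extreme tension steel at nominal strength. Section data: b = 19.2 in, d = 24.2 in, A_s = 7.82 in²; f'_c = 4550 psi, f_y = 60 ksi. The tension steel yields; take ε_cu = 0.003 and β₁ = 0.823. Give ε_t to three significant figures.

a = A_s f_y/(0.85 f'_c b) = 6.319 in.
β₁ = 0.823, so c = a/β₁ = 6.319/0.823 = 7.678 in.
From the linear strain diagram with ε_cu = 0.003: ε_t = 0.003 (d − c)/c = 0.003 × (24.2 − 7.678)/7.678 = 0.00646.
Since ε_t ≥ 0.005, the section is tension-controlled.

ε_t ≈ 0.00646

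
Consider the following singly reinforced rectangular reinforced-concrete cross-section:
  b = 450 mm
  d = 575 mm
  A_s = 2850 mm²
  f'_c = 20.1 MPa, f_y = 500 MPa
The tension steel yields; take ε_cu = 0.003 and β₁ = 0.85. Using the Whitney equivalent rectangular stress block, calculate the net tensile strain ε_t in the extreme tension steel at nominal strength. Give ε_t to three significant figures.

ε_t ≈ 0.00491

a = A_s f_y/(0.85 f'_c b) = 185.35 mm.
β₁ = 0.85, so c = a/β₁ = 185.35/0.85 = 218.06 mm.
From the linear strain diagram with ε_cu = 0.003: ε_t = 0.003 (d − c)/c = 0.003 × (575 − 218.06)/218.06 = 0.00491.
ε_t is between 0.004 and 0.005 — transition zone.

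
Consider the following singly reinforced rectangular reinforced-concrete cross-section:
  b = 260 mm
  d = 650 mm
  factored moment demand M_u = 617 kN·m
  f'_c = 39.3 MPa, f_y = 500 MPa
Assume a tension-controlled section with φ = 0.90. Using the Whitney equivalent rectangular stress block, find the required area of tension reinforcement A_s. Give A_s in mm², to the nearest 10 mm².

A_s ≈ 2350 mm²

M_n = M_u/φ = 617/0.90 = 685.556 kN·m.
With M_n = 0.85 f'_c a b (d − a/2), solve the quadratic for a:
a = d − √(d² − 2M_n/(0.85 f'_c b)) = 650 − √(650² − 2 × 685.556×10⁶/(0.85 × 39.3 × 260)) = 135.57 mm.
A_s = 0.85 f'_c a b / f_y = 0.85 × 39.3 × 135.57 × 260 / 500 = 2354.9 mm².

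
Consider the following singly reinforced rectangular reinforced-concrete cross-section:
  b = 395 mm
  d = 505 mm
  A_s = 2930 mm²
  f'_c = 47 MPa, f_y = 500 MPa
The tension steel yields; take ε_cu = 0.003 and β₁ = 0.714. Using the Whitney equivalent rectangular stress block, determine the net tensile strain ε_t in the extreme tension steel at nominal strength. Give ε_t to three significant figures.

ε_t ≈ 0.00865

a = A_s f_y/(0.85 f'_c b) = 92.84 mm.
β₁ = 0.714, so c = a/β₁ = 92.84/0.714 = 130.03 mm.
From the linear strain diagram with ε_cu = 0.003: ε_t = 0.003 (d − c)/c = 0.003 × (505 − 130.03)/130.03 = 0.00865.
Since ε_t ≥ 0.005, the section is tension-controlled.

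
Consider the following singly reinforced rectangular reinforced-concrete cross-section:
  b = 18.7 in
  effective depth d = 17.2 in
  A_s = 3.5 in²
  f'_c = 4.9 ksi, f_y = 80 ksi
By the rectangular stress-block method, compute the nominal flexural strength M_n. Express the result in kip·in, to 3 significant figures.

T = A_s f_y = 3.5 × 80 = 280 kips.
a = T/(0.85 f'_c b) = 280/(0.85 × 4.9 × 18.7) = 3.595 in.
M_n = T(d − a/2) = 280 × (17.2 − 1.7975) = 4312.7 kip·in.

M_n ≈ 4310 kip·in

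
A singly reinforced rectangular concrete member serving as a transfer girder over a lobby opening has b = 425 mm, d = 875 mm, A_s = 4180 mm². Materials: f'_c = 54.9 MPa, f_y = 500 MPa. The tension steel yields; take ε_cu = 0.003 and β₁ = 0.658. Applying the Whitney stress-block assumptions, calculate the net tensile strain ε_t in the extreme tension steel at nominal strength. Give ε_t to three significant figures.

a = A_s f_y/(0.85 f'_c b) = 105.38 mm.
β₁ = 0.658, so c = a/β₁ = 105.38/0.658 = 160.15 mm.
From the linear strain diagram with ε_cu = 0.003: ε_t = 0.003 (d − c)/c = 0.003 × (875 − 160.15)/160.15 = 0.0134.
Since ε_t ≥ 0.005, the section is tension-controlled.

ε_t ≈ 0.0134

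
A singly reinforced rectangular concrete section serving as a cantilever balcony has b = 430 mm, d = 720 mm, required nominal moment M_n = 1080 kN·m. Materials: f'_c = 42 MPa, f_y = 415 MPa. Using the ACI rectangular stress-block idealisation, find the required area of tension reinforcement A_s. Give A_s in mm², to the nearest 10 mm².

With M_n = 0.85 f'_c a b (d − a/2), solve the quadratic for a:
a = d − √(d² − 2M_n/(0.85 f'_c b)) = 720 − √(720² − 2 × 1080×10⁶/(0.85 × 42 × 430)) = 105.43 mm.
A_s = 0.85 f'_c a b / f_y = 0.85 × 42 × 105.43 × 430 / 415 = 3899.9 mm².

A_s ≈ 3900 mm²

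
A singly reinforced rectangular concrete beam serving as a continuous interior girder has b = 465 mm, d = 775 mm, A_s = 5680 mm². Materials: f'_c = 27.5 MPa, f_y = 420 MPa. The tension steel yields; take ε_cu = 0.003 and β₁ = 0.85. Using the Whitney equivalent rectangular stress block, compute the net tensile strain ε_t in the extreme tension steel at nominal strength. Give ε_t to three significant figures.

ε_t ≈ 0.00600

a = A_s f_y/(0.85 f'_c b) = 219.48 mm.
β₁ = 0.85, so c = a/β₁ = 219.48/0.85 = 258.21 mm.
From the linear strain diagram with ε_cu = 0.003: ε_t = 0.003 (d − c)/c = 0.003 × (775 − 258.21)/258.21 = 0.00600.
Since ε_t ≥ 0.005, the section is tension-controlled.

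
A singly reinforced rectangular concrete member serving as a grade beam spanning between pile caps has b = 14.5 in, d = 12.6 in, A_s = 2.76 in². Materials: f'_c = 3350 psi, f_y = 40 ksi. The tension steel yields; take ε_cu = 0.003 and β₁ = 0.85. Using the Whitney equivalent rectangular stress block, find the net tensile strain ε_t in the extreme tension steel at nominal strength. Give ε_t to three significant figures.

ε_t ≈ 0.00902

a = A_s f_y/(0.85 f'_c b) = 2.674 in.
β₁ = 0.85, so c = a/β₁ = 2.674/0.85 = 3.146 in.
From the linear strain diagram with ε_cu = 0.003: ε_t = 0.003 (d − c)/c = 0.003 × (12.6 − 3.146)/3.146 = 0.00902.
Since ε_t ≥ 0.005, the section is tension-controlled.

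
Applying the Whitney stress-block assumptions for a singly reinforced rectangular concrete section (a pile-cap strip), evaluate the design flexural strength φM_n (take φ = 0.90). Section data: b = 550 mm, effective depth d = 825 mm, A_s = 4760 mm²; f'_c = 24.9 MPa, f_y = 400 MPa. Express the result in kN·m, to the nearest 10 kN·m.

T = A_s f_y = 4760 × 400 = 1904000 N = 1904 kN.
From C = T: a = T/(0.85 f'_c b) = 1904000/(0.85 × 24.9 × 550) = 163.56 mm.
M_n = T(d − a/2) = 1904 kN × (825 − 81.78) mm = 1415.09 kN·m.
φM_n = 0.90 × 1415.09 = 1273.58 kN·m.

φM_n ≈ 1270 kN·m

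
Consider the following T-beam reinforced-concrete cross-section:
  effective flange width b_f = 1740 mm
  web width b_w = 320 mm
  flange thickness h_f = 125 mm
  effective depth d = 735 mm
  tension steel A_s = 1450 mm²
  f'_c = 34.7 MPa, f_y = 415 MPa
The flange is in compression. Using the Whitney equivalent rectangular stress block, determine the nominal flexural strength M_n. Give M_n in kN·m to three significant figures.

Tension: T = A_s f_y = 1450 × 415 = 601750 N.
Try a within the flange: a = T/(0.85 f'_c b_f) = 601750/(0.85 × 34.7 × 1740) = 11.73 mm.
Since a = 11.73 ≤ h_f = 125 mm, the stress block lies entirely in the flange; analyse as a rectangular beam of width b_f.
M_n = T(d − a/2) = 601750 × (735 − 5.865) = 438.76 × 10⁶ N·mm.
M_n = 438.76 kN·m.

M_n ≈ 439 kN·m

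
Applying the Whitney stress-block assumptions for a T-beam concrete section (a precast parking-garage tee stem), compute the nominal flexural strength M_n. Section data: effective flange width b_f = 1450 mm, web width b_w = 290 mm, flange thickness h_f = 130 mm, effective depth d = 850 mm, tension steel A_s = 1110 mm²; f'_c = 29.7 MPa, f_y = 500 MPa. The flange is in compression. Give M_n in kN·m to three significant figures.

M_n ≈ 468 kN·m

Tension: T = A_s f_y = 1110 × 500 = 555000 N.
Try a within the flange: a = T/(0.85 f'_c b_f) = 555000/(0.85 × 29.7 × 1450) = 15.16 mm.
Since a = 15.16 ≤ h_f = 130 mm, the stress block lies entirely in the flange; analyse as a rectangular beam of width b_f.
M_n = T(d − a/2) = 555000 × (850 − 7.58) = 467.54 × 10⁶ N·mm.
M_n = 467.54 kN·m.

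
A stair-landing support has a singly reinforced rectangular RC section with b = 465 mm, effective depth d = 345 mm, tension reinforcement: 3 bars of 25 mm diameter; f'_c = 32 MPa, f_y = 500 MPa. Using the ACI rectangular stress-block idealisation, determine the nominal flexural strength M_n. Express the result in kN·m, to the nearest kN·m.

M_n ≈ 233 kN·m

A_s = 3 × 491 = 1473 mm².
T = A_s f_y = 1473 × 500 = 736500 N = 736.5 kN.
From C = T: a = T/(0.85 f'_c b) = 736500/(0.85 × 32 × 465) = 58.23 mm.
M_n = T(d − a/2) = 736.5 kN × (345 − 29.115) mm = 232.65 kN·m.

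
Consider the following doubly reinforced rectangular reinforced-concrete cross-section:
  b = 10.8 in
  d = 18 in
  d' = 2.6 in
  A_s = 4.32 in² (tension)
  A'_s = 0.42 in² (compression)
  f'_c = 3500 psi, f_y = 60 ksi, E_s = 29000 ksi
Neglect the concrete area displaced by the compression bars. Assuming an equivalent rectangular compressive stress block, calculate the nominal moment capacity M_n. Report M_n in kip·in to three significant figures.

Assume both steels yield.
a = (A_s − A'_s) f_y/(0.85 f'_c b) = (4.32 − 0.42) × 60/(0.85 × 3.5 × 10.8) = 7.283 in.
c = a/β₁ = 7.283/0.85 = 8.568 in; ε'_s = 0.003(c − d')/c = 0.0021 ≥ ε_y = 0.0021, so the compression steel yields.
M_n = (A_s − A'_s) f_y (d − a/2) + A'_s f_y (d − d') = 234 × (18 − 3.6415) + 25.2 × (18 − 2.6) = 3359.9 + 388.1 = 3748.0 kip·in.

M_n ≈ 3750 kip·in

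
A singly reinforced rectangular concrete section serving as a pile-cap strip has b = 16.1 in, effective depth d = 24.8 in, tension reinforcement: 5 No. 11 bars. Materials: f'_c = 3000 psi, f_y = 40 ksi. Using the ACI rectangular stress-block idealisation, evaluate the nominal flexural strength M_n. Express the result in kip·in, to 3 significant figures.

A_s = 5 × 1.56 = 7.8 in².
T = A_s f_y = 7.8 × 40 = 312 kips.
a = T/(0.85 f'_c b) = 312/(0.85 × 3 × 16.1) = 7.600 in.
M_n = T(d − a/2) = 312 × (24.8 − 3.8) = 6552.0 kip·in.

M_n ≈ 6550 kip·in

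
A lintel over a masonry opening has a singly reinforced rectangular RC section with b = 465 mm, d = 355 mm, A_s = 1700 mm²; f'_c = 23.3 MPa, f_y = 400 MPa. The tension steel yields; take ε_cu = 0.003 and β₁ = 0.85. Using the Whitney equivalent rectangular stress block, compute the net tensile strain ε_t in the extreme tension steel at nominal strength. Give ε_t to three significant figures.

a = A_s f_y/(0.85 f'_c b) = 73.84 mm.
β₁ = 0.85, so c = a/β₁ = 73.84/0.85 = 86.87 mm.
From the linear strain diagram with ε_cu = 0.003: ε_t = 0.003 (d − c)/c = 0.003 × (355 − 86.87)/86.87 = 0.00926.
Since ε_t ≥ 0.005, the section is tension-controlled.

ε_t ≈ 0.00926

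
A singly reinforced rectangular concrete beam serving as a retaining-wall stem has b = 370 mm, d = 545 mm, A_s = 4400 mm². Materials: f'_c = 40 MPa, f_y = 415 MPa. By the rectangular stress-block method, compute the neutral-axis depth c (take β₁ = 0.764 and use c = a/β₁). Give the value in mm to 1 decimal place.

T = A_s f_y = 4400 × 415 = 1826000 N = 1826 kN.
Setting C = 0.85 f'_c a b equal to T: a = 1826000/(0.85 × 40 × 370) = 145.151 mm.
With β₁ = 0.764, c = a/β₁ = 145.151/0.764 = 190.0 mm.

c ≈ 190.0 mm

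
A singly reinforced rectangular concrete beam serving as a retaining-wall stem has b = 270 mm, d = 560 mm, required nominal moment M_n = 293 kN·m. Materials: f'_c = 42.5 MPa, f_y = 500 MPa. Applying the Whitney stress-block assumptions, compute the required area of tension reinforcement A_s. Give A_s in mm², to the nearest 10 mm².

A_s ≈ 1100 mm²

With M_n = 0.85 f'_c a b (d − a/2), solve the quadratic for a:
a = d − √(d² − 2M_n/(0.85 f'_c b)) = 560 − √(560² − 2 × 293×10⁶/(0.85 × 42.5 × 270)) = 56.49 mm.
A_s = 0.85 f'_c a b / f_y = 0.85 × 42.5 × 56.49 × 270 / 500 = 1102.0 mm².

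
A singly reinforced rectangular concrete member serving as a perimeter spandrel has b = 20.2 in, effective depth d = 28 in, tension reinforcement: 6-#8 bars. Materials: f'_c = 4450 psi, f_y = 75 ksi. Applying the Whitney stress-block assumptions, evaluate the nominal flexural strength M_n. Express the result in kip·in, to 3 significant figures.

M_n ≈ 9130 kip·in

A_s = 6 × 0.79 = 4.74 in².
T = A_s f_y = 4.74 × 75 = 355.5 kips.
a = T/(0.85 f'_c b) = 355.5/(0.85 × 4.45 × 20.2) = 4.653 in.
M_n = T(d − a/2) = 355.5 × (28 − 2.3265) = 9126.9 kip·in.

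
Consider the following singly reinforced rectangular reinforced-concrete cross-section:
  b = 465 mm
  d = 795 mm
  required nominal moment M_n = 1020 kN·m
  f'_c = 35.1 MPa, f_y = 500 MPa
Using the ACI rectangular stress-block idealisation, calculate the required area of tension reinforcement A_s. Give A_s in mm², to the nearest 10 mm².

With M_n = 0.85 f'_c a b (d − a/2), solve the quadratic for a:
a = d − √(d² − 2M_n/(0.85 f'_c b)) = 795 − √(795² − 2 × 1020×10⁶/(0.85 × 35.1 × 465)) = 98.60 mm.
A_s = 0.85 f'_c a b / f_y = 0.85 × 35.1 × 98.60 × 465 / 500 = 2735.8 mm².

A_s ≈ 2740 mm²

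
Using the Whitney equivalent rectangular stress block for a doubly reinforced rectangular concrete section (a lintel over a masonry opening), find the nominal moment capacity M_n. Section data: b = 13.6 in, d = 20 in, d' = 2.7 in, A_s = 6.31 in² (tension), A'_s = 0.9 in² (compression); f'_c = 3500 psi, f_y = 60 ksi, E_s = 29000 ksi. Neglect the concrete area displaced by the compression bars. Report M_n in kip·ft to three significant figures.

M_n ≈ 510 kip·ft

Assume both steels yield.
a = (A_s − A'_s) f_y/(0.85 f'_c b) = (6.31 − 0.9) × 60/(0.85 × 3.5 × 13.6) = 8.023 in.
c = a/β₁ = 8.023/0.85 = 9.439 in; ε'_s = 0.003(c − d')/c = 0.0021 ≥ ε_y = 0.0021, so the compression steel yields.
M_n = (A_s − A'_s) f_y (d − a/2) + A'_s f_y (d − d') = 324.6 × (20 − 4.0115) + 54 × (20 − 2.7) = 5189.9 + 934.2 = 6124.1 kip·in = 6124.1/12 = 510.34 kip·ft.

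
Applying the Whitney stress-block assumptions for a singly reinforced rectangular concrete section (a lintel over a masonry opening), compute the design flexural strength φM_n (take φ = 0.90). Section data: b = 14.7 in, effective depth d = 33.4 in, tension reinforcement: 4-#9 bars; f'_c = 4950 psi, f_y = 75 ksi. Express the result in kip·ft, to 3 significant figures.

φM_n ≈ 697 kip·ft

A_s = 4 × 1 = 4 in².
T = A_s f_y = 4 × 75 = 300 kips.
a = T/(0.85 f'_c b) = 300/(0.85 × 4.95 × 14.7) = 4.850 in.
M_n = T(d − a/2) = 300 × (33.4 − 2.425) = 9292.5 kip·in = 9292.5/12 = 774.38 kip·ft.
φM_n = 0.90 × 774.38 = 696.94 kip·ft.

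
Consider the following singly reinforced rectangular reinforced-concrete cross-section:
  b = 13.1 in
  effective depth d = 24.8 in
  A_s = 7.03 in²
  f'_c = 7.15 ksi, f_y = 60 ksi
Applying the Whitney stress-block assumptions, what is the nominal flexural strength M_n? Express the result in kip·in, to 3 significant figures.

T = A_s f_y = 7.03 × 60 = 421.8 kips.
a = T/(0.85 f'_c b) = 421.8/(0.85 × 7.15 × 13.1) = 5.298 in.
M_n = T(d − a/2) = 421.8 × (24.8 − 2.649) = 9343.3 kip·in.

M_n ≈ 9340 kip·in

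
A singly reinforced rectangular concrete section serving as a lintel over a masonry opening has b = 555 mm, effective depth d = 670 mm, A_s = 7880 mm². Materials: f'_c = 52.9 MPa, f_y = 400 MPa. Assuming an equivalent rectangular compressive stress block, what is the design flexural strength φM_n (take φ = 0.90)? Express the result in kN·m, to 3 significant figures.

φM_n ≈ 1720 kN·m

T = A_s f_y = 7880 × 400 = 3152000 N = 3152 kN.
From C = T: a = T/(0.85 f'_c b) = 3152000/(0.85 × 52.9 × 555) = 126.30 mm.
M_n = T(d − a/2) = 3152 kN × (670 − 63.15) mm = 1912.79 kN·m.
φM_n = 0.90 × 1912.79 = 1721.51 kN·m.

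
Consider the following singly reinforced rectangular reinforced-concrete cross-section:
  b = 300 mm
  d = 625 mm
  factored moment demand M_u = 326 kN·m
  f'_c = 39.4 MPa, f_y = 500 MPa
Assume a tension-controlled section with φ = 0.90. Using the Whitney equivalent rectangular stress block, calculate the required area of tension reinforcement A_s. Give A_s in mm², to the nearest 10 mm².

A_s ≈ 1220 mm²

M_n = M_u/φ = 326/0.90 = 362.222 kN·m.
With M_n = 0.85 f'_c a b (d − a/2), solve the quadratic for a:
a = d − √(d² − 2M_n/(0.85 f'_c b)) = 625 − √(625² − 2 × 362.222×10⁶/(0.85 × 39.4 × 300)) = 60.62 mm.
A_s = 0.85 f'_c a b / f_y = 0.85 × 39.4 × 60.62 × 300 / 500 = 1218.1 mm².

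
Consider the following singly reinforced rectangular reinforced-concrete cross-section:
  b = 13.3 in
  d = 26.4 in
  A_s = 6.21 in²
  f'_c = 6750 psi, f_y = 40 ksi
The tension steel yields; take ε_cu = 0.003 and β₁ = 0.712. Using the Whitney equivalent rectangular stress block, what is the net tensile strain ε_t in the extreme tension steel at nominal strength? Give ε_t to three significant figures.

a = A_s f_y/(0.85 f'_c b) = 3.255 in.
β₁ = 0.712, so c = a/β₁ = 3.255/0.712 = 4.572 in.
From the linear strain diagram with ε_cu = 0.003: ε_t = 0.003 (d − c)/c = 0.003 × (26.4 − 4.572)/4.572 = 0.0143.
Since ε_t ≥ 0.005, the section is tension-controlled.

ε_t ≈ 0.0143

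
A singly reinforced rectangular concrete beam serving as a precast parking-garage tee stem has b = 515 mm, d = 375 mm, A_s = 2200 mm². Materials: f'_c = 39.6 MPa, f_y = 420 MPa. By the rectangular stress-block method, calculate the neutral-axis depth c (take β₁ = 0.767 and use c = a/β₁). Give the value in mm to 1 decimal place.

c ≈ 69.5 mm

T = A_s f_y = 2200 × 420 = 924000 N = 924 kN.
Setting C = 0.85 f'_c a b equal to T: a = 924000/(0.85 × 39.6 × 515) = 53.303 mm.
With β₁ = 0.767, c = a/β₁ = 53.303/0.767 = 69.5 mm.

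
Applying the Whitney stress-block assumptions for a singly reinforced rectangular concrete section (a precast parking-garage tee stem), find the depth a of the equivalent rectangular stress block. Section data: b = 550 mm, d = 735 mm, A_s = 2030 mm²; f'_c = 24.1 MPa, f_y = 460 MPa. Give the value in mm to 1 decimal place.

a ≈ 82.9 mm

T = A_s f_y = 2030 × 460 = 933800 N = 933.8 kN.
Setting C = 0.85 f'_c a b equal to T: a = 933800/(0.85 × 24.1 × 550) = 82.9 mm.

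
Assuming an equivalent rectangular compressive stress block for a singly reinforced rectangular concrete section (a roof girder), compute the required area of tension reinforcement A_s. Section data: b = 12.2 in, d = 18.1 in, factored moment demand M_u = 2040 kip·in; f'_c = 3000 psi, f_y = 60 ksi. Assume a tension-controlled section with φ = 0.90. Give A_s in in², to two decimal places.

A_s ≈ 2.39 in²

M_n = M_u/φ = 2040/0.90 = 2266.67 kip·in.
From M_n = 0.85 f'_c a b (d − a/2):
a = d − √(d² − 2M_n/(0.85 f'_c b)) = 18.1 − √(18.1² − 2 × 2266.67/(0.85 × 3 × 12.2)) = 4.613 in.
A_s = 0.85 f'_c a b / f_y = 0.85 × 3 × 4.613 × 12.2 / 60 = 2.392 in².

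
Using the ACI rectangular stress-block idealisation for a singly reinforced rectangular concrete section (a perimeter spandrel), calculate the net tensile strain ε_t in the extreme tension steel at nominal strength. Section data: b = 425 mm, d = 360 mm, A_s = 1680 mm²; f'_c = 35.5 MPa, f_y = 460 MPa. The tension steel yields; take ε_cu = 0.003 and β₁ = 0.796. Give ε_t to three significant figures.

a = A_s f_y/(0.85 f'_c b) = 60.26 mm.
β₁ = 0.796, so c = a/β₁ = 60.26/0.796 = 75.70 mm.
From the linear strain diagram with ε_cu = 0.003: ε_t = 0.003 (d − c)/c = 0.003 × (360 − 75.70)/75.70 = 0.0113.
Since ε_t ≥ 0.005, the section is tension-controlled.

ε_t ≈ 0.0113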